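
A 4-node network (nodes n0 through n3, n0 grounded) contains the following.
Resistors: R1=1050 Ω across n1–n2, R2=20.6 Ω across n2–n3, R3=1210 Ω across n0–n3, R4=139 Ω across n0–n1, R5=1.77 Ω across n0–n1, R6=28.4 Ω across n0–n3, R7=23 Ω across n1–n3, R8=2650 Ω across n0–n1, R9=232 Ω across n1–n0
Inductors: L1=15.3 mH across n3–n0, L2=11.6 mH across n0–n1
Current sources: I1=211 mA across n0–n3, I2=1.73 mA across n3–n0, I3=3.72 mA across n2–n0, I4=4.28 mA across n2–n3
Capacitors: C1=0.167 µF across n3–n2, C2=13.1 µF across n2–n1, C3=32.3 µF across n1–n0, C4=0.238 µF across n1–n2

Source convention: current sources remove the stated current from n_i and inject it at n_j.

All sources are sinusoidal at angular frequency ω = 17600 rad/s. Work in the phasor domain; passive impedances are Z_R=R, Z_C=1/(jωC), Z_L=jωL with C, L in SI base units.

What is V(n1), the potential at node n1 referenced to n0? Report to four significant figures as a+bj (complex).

MNA unknowns: 3 node voltages V₁..V_3
R1: Y=0.0009524+0.000j on G[1,2]
R2: Y=0.04854+0.000j on G[2,3]
L1: Y=0.000-0.003714j on G[3,0]
R3: Y=0.0008264+0.000j on G[0,3]
I1: z[0]−=0.211, z[3]+=0.211
C1: Y=0.000+0.002939j on G[3,2]
R4: Y=0.007194+0.000j on G[0,1]
L2: Y=0.000-0.004898j on G[0,1]
C2: Y=0.000+0.2306j on G[2,1]
R5: Y=0.5650+0.000j on G[0,1]
R6: Y=0.03521+0.000j on G[0,3]
R7: Y=0.04348+0.000j on G[1,3]
I2: z[3]−=0.00173, z[0]+=0.00173
I3: z[2]−=0.00372, z[0]+=0.00372
R8: Y=0.0003774+0.000j on G[0,1]
C3: Y=0.000+0.5685j on G[1,0]
R9: Y=0.004310+0.000j on G[1,0]
C4: Y=0.000+0.004189j on G[1,2]
I4: z[2]−=0.00428, z[3]+=0.00428
solve → V1=0.1366-0.1109j, V2=0.2050-0.4039j, V3=1.802-0.1751j

0.1366-0.1109j V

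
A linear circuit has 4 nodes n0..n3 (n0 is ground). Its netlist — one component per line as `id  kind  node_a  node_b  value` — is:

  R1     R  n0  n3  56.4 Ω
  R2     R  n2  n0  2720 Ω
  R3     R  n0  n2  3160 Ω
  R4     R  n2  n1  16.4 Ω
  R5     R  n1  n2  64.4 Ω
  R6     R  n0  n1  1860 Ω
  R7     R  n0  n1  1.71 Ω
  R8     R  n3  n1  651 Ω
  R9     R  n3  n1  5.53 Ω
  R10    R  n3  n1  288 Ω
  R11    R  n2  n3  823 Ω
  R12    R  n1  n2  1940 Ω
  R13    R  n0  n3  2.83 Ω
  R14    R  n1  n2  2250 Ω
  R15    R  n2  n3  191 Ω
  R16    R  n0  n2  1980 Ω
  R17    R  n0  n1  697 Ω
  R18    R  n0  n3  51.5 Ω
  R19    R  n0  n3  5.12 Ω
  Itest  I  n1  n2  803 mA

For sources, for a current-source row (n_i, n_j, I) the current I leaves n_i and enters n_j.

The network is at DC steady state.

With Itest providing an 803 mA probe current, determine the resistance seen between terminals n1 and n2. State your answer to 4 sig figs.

R_eq = 11.76 Ω

MNA unknowns: 3 node voltages V₁..V_3
R1: Y=0.01773 on G[0,3]
R2: Y=0.0003676 on G[2,0]
R3: Y=0.0003165 on G[0,2]
R4: Y=0.06098 on G[2,1]
R5: Y=0.01553 on G[1,2]
R6: Y=0.0005376 on G[0,1]
R7: Y=0.5848 on G[0,1]
R8: Y=0.001536 on G[3,1]
R9: Y=0.1808 on G[3,1]
R10: Y=0.003472 on G[3,1]
R11: Y=0.001215 on G[2,3]
R12: Y=0.0005155 on G[1,2]
R13: Y=0.3534 on G[0,3]
R14: Y=0.0004444 on G[1,2]
R15: Y=0.005236 on G[2,3]
R16: Y=0.0005051 on G[0,2]
R17: Y=0.001435 on G[0,1]
R18: Y=0.01942 on G[0,3]
R19: Y=0.1953 on G[0,3]
Itest: z[1]−=0.803, z[2]+=0.803
solve → V1=-0.07795, V2=9.369, V3=0.05906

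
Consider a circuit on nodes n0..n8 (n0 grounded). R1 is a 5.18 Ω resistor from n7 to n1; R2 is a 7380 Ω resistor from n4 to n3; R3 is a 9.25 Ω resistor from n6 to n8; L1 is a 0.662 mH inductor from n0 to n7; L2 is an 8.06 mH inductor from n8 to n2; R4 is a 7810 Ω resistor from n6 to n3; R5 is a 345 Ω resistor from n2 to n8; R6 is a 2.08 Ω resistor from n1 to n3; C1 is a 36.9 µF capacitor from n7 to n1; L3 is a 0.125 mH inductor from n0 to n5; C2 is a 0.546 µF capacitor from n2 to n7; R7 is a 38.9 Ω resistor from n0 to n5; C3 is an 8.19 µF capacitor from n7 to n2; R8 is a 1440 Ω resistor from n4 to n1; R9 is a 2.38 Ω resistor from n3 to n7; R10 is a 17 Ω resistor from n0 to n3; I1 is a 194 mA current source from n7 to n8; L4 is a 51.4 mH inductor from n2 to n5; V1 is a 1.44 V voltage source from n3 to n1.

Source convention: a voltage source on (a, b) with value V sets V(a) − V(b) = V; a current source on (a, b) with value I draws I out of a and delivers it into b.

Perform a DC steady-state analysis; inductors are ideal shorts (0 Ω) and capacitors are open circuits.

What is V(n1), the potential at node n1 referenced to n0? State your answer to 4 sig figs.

MNA unknowns: 8 node voltages V₁..V_8 plus 5 source currents (L1, L2, L3, L4, V1)
R1: Y=0.1931 on G[7,1]
R2: Y=0.0001355 on G[4,3]
R3: Y=0.1081 on G[6,8]
L1: row V0−V7=0, i_L1 at 0,7
L2: row V8−V2=0, i_L2 at 8,2
R4: Y=0.0001280 on G[6,3]
R5: Y=0.002899 on G[2,8]
R6: Y=0.4808 on G[1,3]
C1: Y=0.000 on G[7,1]
L3: row V0−V5=0, i_L3 at 0,5
C2: Y=0.000 on G[2,7]
R7: Y=0.02571 on G[0,5]
C3: Y=0.000 on G[7,2]
R8: Y=0.0006944 on G[4,1]
R9: Y=0.4202 on G[3,7]
R10: Y=0.05882 on G[0,3]
I1: z[7]−=0.194, z[8]+=0.194
L4: row V2−V5=0, i_L4 at 2,5
V1: row V3−V1=1.44, i_V1 at 3,1
solve → V1=-1.026, V2=0.000, V3=0.4136, V4=-0.7913, V5=0.000, V6=0.0004892, V7=0.000, V8=0.000
aux → i_L1=0.2184, i_L2=0.1941, i_L3=-0.1941, i_L4=0.1941, i_V1=-0.8906

-1.026 V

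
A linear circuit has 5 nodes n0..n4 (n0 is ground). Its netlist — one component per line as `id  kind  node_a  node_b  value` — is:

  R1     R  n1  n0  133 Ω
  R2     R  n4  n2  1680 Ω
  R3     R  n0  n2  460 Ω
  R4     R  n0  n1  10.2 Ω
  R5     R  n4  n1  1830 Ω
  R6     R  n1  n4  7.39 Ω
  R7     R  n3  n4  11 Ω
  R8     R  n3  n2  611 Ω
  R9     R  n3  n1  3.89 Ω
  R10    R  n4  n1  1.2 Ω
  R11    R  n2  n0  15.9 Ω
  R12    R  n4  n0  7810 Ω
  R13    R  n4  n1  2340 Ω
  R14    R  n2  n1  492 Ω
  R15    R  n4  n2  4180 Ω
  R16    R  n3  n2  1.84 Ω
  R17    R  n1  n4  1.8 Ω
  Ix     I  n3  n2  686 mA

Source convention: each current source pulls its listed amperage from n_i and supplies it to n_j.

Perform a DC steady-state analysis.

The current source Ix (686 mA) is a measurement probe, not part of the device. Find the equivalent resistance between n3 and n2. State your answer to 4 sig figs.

R_eq = 1.714 Ω

MNA unknowns: 4 node voltages V₁..V_4
R1: Y=0.007519 on G[1,0]
R2: Y=0.0005952 on G[4,2]
R3: Y=0.002174 on G[0,2]
R4: Y=0.09804 on G[0,1]
R5: Y=0.0005464 on G[4,1]
R6: Y=0.1353 on G[1,4]
R7: Y=0.09091 on G[3,4]
R8: Y=0.001637 on G[3,2]
R9: Y=0.2571 on G[3,1]
R10: Y=0.8333 on G[4,1]
R11: Y=0.06289 on G[2,0]
R12: Y=0.0001280 on G[4,0]
R13: Y=0.0004274 on G[4,1]
R14: Y=0.002033 on G[2,1]
R15: Y=0.0002392 on G[4,2]
R16: Y=0.5435 on G[3,2]
R17: Y=0.5556 on G[1,4]
Ix: z[3]−=0.686, z[2]+=0.686
solve → V1=-0.3980, V2=0.6465, V3=-0.5293, V4=-0.4048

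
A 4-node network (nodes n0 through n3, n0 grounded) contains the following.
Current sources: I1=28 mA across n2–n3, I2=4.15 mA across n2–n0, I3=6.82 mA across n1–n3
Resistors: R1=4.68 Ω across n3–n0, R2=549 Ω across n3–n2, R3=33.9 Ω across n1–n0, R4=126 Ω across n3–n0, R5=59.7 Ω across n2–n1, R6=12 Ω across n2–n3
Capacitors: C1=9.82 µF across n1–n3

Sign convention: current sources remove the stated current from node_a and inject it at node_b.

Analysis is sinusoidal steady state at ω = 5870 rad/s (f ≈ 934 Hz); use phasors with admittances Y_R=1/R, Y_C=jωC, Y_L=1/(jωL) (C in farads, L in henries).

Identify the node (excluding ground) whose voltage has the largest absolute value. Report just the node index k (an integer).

Apply KCL at each of the 3 non-ground nodes and solve the resulting linear system.
Node n1: branches {R3, C1, R5, I3} → V_1 = -0.09985+0.1200j
Node n2: branches {I1, I2, R2, R5, R6} → V_2 = -0.3364+0.006377j
Node n3: branches {I1, R1, R2, R4, C1, R6, I3} → V_3 = -0.005435-0.01597j

2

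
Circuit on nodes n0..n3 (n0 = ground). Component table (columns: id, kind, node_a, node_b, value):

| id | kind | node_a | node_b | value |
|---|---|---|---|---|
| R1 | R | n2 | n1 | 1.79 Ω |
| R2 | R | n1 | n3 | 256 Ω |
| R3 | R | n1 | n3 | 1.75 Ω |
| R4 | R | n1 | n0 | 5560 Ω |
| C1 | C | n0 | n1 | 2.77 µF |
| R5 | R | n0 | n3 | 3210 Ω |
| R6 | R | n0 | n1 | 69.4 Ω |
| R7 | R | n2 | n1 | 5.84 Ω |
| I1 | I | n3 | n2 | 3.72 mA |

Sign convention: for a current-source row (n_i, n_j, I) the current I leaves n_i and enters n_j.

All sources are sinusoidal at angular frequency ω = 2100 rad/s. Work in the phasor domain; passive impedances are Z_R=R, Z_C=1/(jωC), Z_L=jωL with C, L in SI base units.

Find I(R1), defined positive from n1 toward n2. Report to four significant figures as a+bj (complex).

Apply KCL at each of the 3 non-ground nodes and solve the resulting linear system.
Node n1: branches {R1, R2, R3, R4, C1, R6, R7} → V_1 = 0.0001172-4.577e-05j
Node n2: branches {R1, R7, I1} → V_2 = 0.005214-4.577e-05j
Node n3: branches {R2, R3, R5, I1} → V_3 = -0.006345-4.574e-05j

-0.002847+0.000j A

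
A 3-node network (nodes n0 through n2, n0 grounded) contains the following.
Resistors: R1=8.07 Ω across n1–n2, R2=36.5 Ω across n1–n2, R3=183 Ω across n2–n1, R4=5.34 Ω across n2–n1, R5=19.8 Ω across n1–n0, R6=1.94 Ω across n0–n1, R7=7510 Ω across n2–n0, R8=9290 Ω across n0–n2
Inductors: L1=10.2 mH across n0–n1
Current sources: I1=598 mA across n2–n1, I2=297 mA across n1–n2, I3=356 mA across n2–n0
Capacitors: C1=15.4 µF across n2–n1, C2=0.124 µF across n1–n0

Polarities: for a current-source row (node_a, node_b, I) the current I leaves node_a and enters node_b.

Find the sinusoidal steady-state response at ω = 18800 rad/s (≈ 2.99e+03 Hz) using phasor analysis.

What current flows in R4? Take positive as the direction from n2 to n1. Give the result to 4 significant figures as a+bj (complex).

Element admittances at ω=18800 rad/s:
  Y(R1) = 0.1239+0.000j S between n1,n2
  Y(R2) = 0.02740+0.000j S between n1,n2
  Y(L1) = 0.000-0.005215j S between n0,n1
  Y(R3) = 0.005464+0.000j S between n2,n1
  I1: injects 0.598 A into n1 (from n2)
  Y(C1) = 0.000+0.2895j S between n2,n1
  Y(R4) = 0.1873+0.000j S between n2,n1
  Y(R5) = 0.05051+0.000j S between n1,n0
  Y(R6) = 0.5155+0.000j S between n0,n1
  Y(C2) = 0.000+0.002331j S between n1,n0
  Y(R7) = 0.0001332+0.000j S between n2,n0
  Y(R8) = 0.0001076+0.000j S between n0,n2
  I2: injects 0.297 A into n2 (from n1)
  I3: injects 0.356 A into n0 (from n2)
Assemble and solve the 2×2 MNA system:
  V(n1)=-0.6282-0.003599j  V(n2)=-1.746+0.9362j

-0.2093+0.1760j A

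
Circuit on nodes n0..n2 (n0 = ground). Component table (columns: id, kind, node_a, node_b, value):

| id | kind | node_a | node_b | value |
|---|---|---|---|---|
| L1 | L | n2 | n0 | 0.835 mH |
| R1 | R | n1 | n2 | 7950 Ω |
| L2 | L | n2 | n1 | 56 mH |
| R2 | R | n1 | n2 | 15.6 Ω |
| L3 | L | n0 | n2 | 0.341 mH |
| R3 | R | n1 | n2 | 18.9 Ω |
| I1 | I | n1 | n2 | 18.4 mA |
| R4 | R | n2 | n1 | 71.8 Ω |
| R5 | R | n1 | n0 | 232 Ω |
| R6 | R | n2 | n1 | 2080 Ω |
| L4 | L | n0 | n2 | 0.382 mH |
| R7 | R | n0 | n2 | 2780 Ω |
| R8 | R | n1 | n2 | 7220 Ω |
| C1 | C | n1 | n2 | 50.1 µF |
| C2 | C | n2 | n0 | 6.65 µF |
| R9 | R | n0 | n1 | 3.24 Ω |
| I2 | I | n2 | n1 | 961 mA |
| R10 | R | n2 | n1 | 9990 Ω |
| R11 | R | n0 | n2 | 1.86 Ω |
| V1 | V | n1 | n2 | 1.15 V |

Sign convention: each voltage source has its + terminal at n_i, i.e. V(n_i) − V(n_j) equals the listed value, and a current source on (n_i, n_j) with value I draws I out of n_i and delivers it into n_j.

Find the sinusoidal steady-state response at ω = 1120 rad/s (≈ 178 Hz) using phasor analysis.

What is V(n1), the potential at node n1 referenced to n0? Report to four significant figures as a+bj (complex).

MNA unknowns: 2 node voltages V₁..V_2 plus 1 source current (V1)
L1: Y=0.000-1.069j on G[2,0]
R1: Y=0.0001258+0.000j on G[1,2]
L2: Y=0.000-0.01594j on G[2,1]
R2: Y=0.06410+0.000j on G[1,2]
L3: Y=0.000-2.618j on G[0,2]
R3: Y=0.05291+0.000j on G[1,2]
I1: z[1]−=0.0184, z[2]+=0.0184
R4: Y=0.01393+0.000j on G[2,1]
R5: Y=0.004310+0.000j on G[1,0]
R6: Y=0.0004808+0.000j on G[2,1]
L4: Y=0.000-2.337j on G[0,2]
R7: Y=0.0003597+0.000j on G[0,2]
R8: Y=0.0001385+0.000j on G[1,2]
C1: Y=0.000+0.05611j on G[1,2]
C2: Y=0.000+0.007448j on G[2,0]
R9: Y=0.3086+0.000j on G[0,1]
I2: z[2]−=0.961, z[1]+=0.961
R10: Y=0.0001001+0.000j on G[2,1]
R11: Y=0.5376+0.000j on G[0,2]
V1: row V1−V2=1.15, i_V1 at 1,2
solve → V1=1.142-0.05864j, V2=-0.008292-0.05864j
aux → i_V1=0.4337-0.02784j

1.142-0.05864j V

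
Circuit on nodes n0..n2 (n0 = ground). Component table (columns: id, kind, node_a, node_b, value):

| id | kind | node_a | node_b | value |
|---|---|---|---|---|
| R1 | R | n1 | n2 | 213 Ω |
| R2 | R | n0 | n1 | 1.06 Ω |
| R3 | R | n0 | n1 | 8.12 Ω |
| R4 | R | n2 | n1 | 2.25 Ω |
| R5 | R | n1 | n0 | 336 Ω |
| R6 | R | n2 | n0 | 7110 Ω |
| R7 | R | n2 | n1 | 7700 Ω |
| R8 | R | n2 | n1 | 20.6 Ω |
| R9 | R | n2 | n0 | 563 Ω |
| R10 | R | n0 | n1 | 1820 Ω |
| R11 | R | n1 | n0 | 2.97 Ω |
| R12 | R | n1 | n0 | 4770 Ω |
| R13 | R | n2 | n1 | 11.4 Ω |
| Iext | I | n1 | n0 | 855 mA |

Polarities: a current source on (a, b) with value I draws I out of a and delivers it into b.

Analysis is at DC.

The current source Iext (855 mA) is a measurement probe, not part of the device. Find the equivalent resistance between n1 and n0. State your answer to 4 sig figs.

Element admittances at DC:
  Y(R1) = 0.004695 S between n1,n2
  Y(R2) = 0.9434 S between n0,n1
  Y(R3) = 0.1232 S between n0,n1
  Y(R4) = 0.4444 S between n2,n1
  Y(R5) = 0.002976 S between n1,n0
  Y(R6) = 0.0001406 S between n2,n0
  Y(R7) = 0.0001299 S between n2,n1
  Y(R8) = 0.04854 S between n2,n1
  Y(R9) = 0.001776 S between n2,n0
  Y(R10) = 0.0005495 S between n0,n1
  Y(R11) = 0.3367 S between n1,n0
  Y(R12) = 0.0002096 S between n1,n0
  Y(R13) = 0.08772 S between n2,n1
  Iext: injects 0.855 A into n0 (from n1)
Assemble and solve the 2×2 MNA system:
  V(n1)=-0.6069  V(n2)=-0.6049

R_eq = 0.7098 Ω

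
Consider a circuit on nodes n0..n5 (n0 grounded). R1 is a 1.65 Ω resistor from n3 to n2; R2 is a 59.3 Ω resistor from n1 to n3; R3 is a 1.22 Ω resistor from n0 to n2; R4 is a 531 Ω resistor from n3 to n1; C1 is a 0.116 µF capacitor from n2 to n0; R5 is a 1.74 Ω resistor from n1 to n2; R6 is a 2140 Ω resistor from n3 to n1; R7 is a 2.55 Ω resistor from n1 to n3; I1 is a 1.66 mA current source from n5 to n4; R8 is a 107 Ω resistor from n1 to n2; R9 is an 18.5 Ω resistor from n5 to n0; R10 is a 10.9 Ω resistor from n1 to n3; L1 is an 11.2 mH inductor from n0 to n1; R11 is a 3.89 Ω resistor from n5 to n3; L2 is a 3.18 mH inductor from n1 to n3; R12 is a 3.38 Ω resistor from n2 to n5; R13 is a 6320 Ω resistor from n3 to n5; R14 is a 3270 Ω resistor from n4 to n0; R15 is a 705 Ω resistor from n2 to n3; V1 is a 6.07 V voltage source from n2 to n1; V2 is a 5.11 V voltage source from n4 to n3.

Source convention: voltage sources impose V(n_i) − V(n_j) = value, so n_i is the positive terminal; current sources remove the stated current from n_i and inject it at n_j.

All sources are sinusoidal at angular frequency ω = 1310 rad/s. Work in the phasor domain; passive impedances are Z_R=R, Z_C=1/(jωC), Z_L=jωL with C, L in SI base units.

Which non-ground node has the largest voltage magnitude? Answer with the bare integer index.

Element admittances at ω=1310 rad/s:
  Y(R1) = 0.6061+0.000j S between n3,n2
  Y(R2) = 0.01686+0.000j S between n1,n3
  Y(R3) = 0.8197+0.000j S between n0,n2
  Y(R4) = 0.001883+0.000j S between n3,n1
  Y(C1) = 0.000+0.0001520j S between n2,n0
  Y(R5) = 0.5747+0.000j S between n1,n2
  Y(R6) = 0.0004673+0.000j S between n3,n1
  Y(R7) = 0.3922+0.000j S between n1,n3
  I1: injects 0.00166 A into n4 (from n5)
  Y(R8) = 0.009346+0.000j S between n1,n2
  Y(R9) = 0.05405+0.000j S between n5,n0
  Y(R10) = 0.09174+0.000j S between n1,n3
  Y(L1) = 0.000-0.06816j S between n0,n1
  Y(R11) = 0.2571+0.000j S between n5,n3
  Y(L2) = 0.000-0.2400j S between n1,n3
  Y(R12) = 0.2959+0.000j S between n2,n5
  Y(R13) = 0.0001582+0.000j S between n3,n5
  Y(R14) = 0.0003058+0.000j S between n4,n0
  Y(R15) = 0.001418+0.000j S between n2,n3
  V1: constraint V(n2)−V(n1) = 6.07
  V2: constraint V(n4)−V(n3) = 5.11
Assemble and solve the 7×7 MNA system:
  V(n1)=-5.965-0.4859j  V(n2)=0.1047-0.4859j  V(n3)=-2.453+0.1928j  V(n4)=2.657+0.1928j  V(n5)=-0.9908-0.1551j
  i(V1)=-5.509+0.9084j  i(V2)=0.0008473-5.895e-05j

1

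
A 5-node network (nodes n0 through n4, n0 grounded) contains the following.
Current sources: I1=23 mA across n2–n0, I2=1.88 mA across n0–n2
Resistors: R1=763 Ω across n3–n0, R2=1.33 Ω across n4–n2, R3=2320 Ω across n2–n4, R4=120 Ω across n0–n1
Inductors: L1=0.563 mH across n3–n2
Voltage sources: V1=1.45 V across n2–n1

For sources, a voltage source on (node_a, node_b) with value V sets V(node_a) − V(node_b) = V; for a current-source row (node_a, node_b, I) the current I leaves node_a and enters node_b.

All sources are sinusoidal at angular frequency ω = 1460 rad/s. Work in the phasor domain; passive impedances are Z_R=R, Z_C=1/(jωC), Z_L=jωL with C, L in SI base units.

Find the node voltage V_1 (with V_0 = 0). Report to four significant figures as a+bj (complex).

-2.387-0.0001372j V

Apply KCL at each of the 4 non-ground nodes and solve the resulting linear system.
Node n1: branches {R4, V1} → V_1 = -2.387-0.0001372j
Node n2: branches {I1, R2, L1, I2, R3, V1} → V_2 = -0.9370-0.0001372j
Node n3: branches {R1, L1} → V_3 = -0.9370+0.0008723j
Node n4: branches {R2, R3} → V_4 = -0.9370-0.0001372j
Source currents: i(V1)=-0.01989-1.143e-06j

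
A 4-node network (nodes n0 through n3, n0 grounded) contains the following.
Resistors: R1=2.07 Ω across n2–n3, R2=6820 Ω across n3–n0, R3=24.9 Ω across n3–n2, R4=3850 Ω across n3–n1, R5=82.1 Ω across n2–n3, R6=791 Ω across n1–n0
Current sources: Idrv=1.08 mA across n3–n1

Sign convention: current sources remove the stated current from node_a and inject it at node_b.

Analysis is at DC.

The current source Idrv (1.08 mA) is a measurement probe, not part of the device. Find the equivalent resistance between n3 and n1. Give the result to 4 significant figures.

Element admittances at DC:
  Y(R1) = 0.4831 S between n2,n3
  Y(R2) = 0.0001466 S between n3,n0
  Y(R3) = 0.04016 S between n3,n2
  Y(R4) = 0.0002597 S between n3,n1
  Y(R5) = 0.01218 S between n2,n3
  Y(R6) = 0.001264 S between n1,n0
  Idrv: injects 0.00108 A into n1 (from n3)
Assemble and solve the 3×3 MNA system:
  V(n1)=0.2870  V(n2)=-2.474  V(n3)=-2.474

R_eq = 2557. Ω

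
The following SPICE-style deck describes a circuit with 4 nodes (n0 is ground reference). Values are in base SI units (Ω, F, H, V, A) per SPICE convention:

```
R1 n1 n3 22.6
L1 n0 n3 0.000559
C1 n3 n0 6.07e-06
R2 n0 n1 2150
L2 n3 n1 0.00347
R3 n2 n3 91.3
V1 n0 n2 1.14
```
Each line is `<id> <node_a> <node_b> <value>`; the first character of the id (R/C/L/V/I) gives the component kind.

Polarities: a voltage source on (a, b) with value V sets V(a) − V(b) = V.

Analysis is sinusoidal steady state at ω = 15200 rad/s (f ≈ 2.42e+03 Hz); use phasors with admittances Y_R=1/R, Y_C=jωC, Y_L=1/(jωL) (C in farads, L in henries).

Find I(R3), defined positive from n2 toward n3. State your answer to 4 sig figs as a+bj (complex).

Element admittances at ω=15200 rad/s:
  Y(R1) = 0.04425+0.000j S between n1,n3
  Y(L1) = 0.000-0.1177j S between n0,n3
  Y(C1) = 0.000+0.09226j S between n3,n0
  Y(R2) = 0.0004651+0.000j S between n0,n1
  Y(L2) = 0.000-0.01896j S between n3,n1
  Y(R3) = 0.01095+0.000j S between n2,n3
  V1: constraint V(n0)−V(n2) = 1.14
Assemble and solve the 4×4 MNA system:
  V(n1)=-0.1834-0.4044j  V(n2)=-1.140+0.000j  V(n3)=-0.1834-0.4087j
  i(V1)=-0.01048+0.004476j

-0.01048+0.004476j A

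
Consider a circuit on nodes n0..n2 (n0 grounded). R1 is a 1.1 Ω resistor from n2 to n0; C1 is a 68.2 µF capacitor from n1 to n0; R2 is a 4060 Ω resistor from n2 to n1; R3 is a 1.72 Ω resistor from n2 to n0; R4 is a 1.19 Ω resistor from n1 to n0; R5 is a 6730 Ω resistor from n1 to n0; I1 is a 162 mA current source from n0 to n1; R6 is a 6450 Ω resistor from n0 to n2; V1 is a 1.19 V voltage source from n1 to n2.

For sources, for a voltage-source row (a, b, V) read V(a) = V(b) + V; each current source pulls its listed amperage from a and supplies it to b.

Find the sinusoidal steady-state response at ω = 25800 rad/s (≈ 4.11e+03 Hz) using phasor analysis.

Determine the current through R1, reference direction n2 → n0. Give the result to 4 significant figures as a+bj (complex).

-0.6009-0.3630j A

Apply KCL at each of the 2 non-ground nodes and solve the resulting linear system.
Node n1: branches {C1, R2, R4, R5, I1, V1} → V_1 = 0.5290-0.3993j
Node n2: branches {R1, R2, R3, R6, V1} → V_2 = -0.6610-0.3993j
Source currents: i(V1)=-0.9856-0.5952j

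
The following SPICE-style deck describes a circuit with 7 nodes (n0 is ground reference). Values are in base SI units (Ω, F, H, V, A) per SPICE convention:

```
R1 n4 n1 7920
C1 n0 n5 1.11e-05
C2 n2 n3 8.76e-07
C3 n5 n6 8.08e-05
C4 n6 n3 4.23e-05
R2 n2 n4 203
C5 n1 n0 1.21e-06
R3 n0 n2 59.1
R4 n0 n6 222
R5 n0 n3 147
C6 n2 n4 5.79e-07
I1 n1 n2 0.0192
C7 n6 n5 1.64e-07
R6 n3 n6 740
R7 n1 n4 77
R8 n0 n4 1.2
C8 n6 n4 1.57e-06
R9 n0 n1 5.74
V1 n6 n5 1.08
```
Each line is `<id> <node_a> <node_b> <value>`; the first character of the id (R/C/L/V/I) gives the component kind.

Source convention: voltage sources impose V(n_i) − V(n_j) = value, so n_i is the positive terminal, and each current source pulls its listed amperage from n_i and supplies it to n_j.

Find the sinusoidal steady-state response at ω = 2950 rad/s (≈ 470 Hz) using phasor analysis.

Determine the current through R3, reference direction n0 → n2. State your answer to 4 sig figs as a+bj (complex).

-0.01411+0.001044j A

MNA unknowns: 6 node voltages V₁..V_6 plus 1 source current (V1)
R1: Y=0.0001263+0.000j on G[4,1]
C1: Y=0.000+0.03275j on G[0,5]
C2: Y=0.000+0.002584j on G[2,3]
C3: Y=0.000+0.2384j on G[5,6]
C4: Y=0.000+0.1248j on G[6,3]
R2: Y=0.004926+0.000j on G[2,4]
C5: Y=0.000+0.003570j on G[1,0]
R3: Y=0.01692+0.000j on G[0,2]
R4: Y=0.004505+0.000j on G[0,6]
R5: Y=0.006803+0.000j on G[0,3]
C6: Y=0.000+0.001708j on G[2,4]
I1: z[1]−=0.0192, z[2]+=0.0192
C7: Y=0.000+0.0004838j on G[6,5]
R6: Y=0.001351+0.000j on G[3,6]
R7: Y=0.01299+0.000j on G[1,4]
R8: Y=0.8333+0.000j on G[0,4]
C8: Y=0.000+0.004632j on G[6,4]
R9: Y=0.1742+0.000j on G[0,1]
V1: row V6−V5=1.08, i_V1 at 6,5
solve → V1=-0.1023+0.002373j, V2=0.8341-0.06171j, V3=0.8507+0.2759j, V4=0.002132+0.006051j, V5=-0.2135+0.2367j, V6=0.8665+0.2367j
aux → i_V1=-0.007750-0.2649j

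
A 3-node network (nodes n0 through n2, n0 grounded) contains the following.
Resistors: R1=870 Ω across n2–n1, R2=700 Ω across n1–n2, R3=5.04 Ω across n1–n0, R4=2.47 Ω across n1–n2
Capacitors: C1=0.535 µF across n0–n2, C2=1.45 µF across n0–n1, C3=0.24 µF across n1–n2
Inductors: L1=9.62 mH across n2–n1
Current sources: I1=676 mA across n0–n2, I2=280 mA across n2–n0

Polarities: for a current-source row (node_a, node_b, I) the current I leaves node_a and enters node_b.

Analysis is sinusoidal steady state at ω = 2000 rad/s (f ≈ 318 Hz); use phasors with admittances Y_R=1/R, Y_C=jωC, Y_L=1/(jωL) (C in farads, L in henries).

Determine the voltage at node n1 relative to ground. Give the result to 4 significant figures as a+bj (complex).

1.996-0.04509j V

MNA unknowns: 2 node voltages V₁..V_2
R1: Y=0.001149+0.000j on G[2,1]
C1: Y=0.000+0.001070j on G[0,2]
R2: Y=0.001429+0.000j on G[1,2]
R3: Y=0.1984+0.000j on G[1,0]
C2: Y=0.000+0.002900j on G[0,1]
L1: Y=0.000-0.05198j on G[2,1]
C3: Y=0.000+0.0004800j on G[1,2]
R4: Y=0.4049+0.000j on G[1,2]
I1: z[0]−=0.676, z[2]+=0.676
I2: z[2]−=0.28, z[0]+=0.28
solve → V1=1.996-0.04509j, V2=2.953+0.06820j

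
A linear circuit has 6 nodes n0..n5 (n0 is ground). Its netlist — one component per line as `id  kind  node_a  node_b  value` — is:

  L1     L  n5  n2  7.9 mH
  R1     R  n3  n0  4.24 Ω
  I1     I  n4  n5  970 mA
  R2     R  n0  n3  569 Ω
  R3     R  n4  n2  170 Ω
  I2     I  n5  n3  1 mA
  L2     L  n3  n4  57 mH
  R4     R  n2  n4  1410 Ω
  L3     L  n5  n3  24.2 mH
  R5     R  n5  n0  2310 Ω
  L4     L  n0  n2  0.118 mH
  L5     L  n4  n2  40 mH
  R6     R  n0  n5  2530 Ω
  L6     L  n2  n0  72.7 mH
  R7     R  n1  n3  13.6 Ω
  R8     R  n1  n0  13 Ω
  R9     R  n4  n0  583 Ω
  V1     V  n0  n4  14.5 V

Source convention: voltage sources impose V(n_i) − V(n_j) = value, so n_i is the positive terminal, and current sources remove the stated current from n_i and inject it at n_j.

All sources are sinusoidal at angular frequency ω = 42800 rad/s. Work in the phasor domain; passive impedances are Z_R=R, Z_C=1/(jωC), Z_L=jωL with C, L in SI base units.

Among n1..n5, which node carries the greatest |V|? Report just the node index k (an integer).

5

Element admittances at ω=42800 rad/s:
  Y(L1) = 0.000-0.002958j S between n5,n2
  Y(R1) = 0.2358+0.000j S between n3,n0
  I1: injects 0.97 A into n5 (from n4)
  Y(R2) = 0.001757+0.000j S between n0,n3
  Y(R3) = 0.005882+0.000j S between n4,n2
  I2: injects 0.001 A into n3 (from n5)
  Y(L2) = 0.000-0.0004099j S between n3,n4
  Y(R4) = 0.0007092+0.000j S between n2,n4
  Y(L3) = 0.000-0.0009655j S between n5,n3
  Y(R5) = 0.0004329+0.000j S between n5,n0
  Y(L4) = 0.000-0.1980j S between n0,n2
  Y(L5) = 0.000-0.0005841j S between n4,n2
  Y(R6) = 0.0003953+0.000j S between n0,n5
  Y(L6) = 0.000-0.0003214j S between n2,n0
  Y(R7) = 0.07353+0.000j S between n1,n3
  Y(R8) = 0.07692+0.000j S between n1,n0
  Y(R9) = 0.001715+0.000j S between n4,n0
  V1: constraint V(n0)−V(n4) = 14.5
Assemble and solve the 6×6 MNA system:
  V(n1)=0.4109-0.07508j  V(n2)=0.8051+2.993j  V(n3)=0.8409-0.1536j  V(n4)=-14.50+0.000j  V(n5)=51.15+238.4j
  i(V1)=0.8426-0.004503j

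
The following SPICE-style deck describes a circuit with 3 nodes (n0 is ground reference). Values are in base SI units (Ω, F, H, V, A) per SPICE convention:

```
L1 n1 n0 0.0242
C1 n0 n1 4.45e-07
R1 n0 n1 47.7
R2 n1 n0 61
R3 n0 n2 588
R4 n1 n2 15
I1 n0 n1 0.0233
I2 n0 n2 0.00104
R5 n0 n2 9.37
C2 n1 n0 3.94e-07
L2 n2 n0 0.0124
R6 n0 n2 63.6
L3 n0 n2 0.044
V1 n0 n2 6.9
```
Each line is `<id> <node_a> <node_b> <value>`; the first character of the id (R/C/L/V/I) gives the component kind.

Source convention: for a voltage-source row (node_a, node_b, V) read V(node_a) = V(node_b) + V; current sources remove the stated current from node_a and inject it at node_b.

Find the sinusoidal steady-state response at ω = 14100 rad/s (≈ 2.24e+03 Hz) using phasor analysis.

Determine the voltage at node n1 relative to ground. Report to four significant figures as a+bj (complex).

-4.168+0.3565j V

Apply KCL at each of the 2 non-ground nodes and solve the resulting linear system.
Node n1: branches {L1, C1, R1, R2, R4, I1, C2} → V_1 = -4.168+0.3565j
Node n2: branches {R3, R4, I2, R5, L2, R6, L3, V1} → V_2 = -6.900+0.000j
Source currents: i(V1)=-1.040+0.02682j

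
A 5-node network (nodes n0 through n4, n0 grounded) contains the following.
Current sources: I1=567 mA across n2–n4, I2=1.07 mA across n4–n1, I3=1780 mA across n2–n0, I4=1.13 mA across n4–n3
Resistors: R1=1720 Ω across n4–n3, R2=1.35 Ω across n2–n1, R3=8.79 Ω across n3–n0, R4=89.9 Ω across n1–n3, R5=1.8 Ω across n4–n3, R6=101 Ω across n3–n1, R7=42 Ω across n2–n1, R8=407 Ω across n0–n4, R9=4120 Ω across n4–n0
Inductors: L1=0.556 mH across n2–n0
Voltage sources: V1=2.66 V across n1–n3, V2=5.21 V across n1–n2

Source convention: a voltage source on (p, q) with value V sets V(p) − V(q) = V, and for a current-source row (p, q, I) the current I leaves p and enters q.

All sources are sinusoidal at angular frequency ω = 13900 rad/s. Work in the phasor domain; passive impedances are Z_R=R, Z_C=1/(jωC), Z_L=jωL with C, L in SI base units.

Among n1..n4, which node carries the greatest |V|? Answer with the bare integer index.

2

Element admittances at ω=13900 rad/s:
  I1: injects 0.567 A into n4 (from n2)
  Y(R1) = 0.0005814+0.000j S between n4,n3
  Y(R2) = 0.7407+0.000j S between n2,n1
  I2: injects 0.00107 A into n1 (from n4)
  Y(R3) = 0.1138+0.000j S between n3,n0
  Y(R4) = 0.01112+0.000j S between n1,n3
  Y(R5) = 0.5556+0.000j S between n4,n3
  Y(R6) = 0.009901+0.000j S between n3,n1
  Y(R7) = 0.02381+0.000j S between n2,n1
  I3: injects 1.78 A into n0 (from n2)
  Y(R8) = 0.002457+0.000j S between n0,n4
  Y(L1) = 0.000-0.1294j S between n2,n0
  Y(R9) = 0.0002427+0.000j S between n4,n0
  I4: injects 0.00113 A into n3 (from n4)
  V1: constraint V(n1)−V(n3) = 2.66
  V2: constraint V(n1)−V(n2) = 5.21
Assemble and solve the 6×6 MNA system:
  V(n1)=-2.782-8.880j  V(n2)=-7.992-8.880j  V(n3)=-5.442-8.880j  V(n4)=-4.405-8.837j
  i(V1)=-1.253-1.034j  i(V2)=-2.785+1.034j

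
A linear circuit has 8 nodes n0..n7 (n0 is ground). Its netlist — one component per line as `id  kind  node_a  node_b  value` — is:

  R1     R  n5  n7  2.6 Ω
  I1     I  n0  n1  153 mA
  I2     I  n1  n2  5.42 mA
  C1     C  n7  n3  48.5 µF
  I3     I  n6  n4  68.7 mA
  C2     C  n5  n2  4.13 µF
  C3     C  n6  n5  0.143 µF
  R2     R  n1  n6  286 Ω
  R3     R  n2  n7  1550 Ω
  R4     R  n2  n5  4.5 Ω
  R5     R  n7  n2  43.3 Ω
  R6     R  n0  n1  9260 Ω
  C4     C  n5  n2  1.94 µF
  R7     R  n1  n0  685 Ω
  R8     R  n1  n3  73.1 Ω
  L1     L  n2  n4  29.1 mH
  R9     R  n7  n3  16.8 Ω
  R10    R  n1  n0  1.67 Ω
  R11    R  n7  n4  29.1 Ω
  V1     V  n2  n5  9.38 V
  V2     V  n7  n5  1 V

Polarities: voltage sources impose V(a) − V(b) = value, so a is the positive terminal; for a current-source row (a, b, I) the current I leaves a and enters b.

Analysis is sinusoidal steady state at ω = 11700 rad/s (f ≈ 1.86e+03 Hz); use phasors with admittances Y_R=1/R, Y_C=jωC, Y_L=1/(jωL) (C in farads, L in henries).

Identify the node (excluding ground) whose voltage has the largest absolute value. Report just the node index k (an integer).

Apply KCL at each of the 7 non-ground nodes and solve the resulting linear system.
Node n1: branches {I1, I2, R2, R6, R7, R8, R10} → V_1 = 0.2548+0.000j
Node n2: branches {I2, C2, R3, R4, R5, C4, L1, V1} → V_2 = 12.71-2.257j
Node n3: branches {C1, R8, R9} → V_3 = 4.367-2.153j
Node n4: branches {I3, L1, R11} → V_4 = 6.371-2.798j
Node n5: branches {R1, C2, C3, R4, C4, V1, V2} → V_5 = 3.325-2.257j
Node n6: branches {I3, C3, R2} → V_6 = -14.28+8.425j
Node n7: branches {R1, C1, R3, R5, R9, R11, V2} → V_7 = 4.325-2.257j
Source currents: i(V1)=-2.280-0.6476j, i(V2)=-0.1716+0.01085j

6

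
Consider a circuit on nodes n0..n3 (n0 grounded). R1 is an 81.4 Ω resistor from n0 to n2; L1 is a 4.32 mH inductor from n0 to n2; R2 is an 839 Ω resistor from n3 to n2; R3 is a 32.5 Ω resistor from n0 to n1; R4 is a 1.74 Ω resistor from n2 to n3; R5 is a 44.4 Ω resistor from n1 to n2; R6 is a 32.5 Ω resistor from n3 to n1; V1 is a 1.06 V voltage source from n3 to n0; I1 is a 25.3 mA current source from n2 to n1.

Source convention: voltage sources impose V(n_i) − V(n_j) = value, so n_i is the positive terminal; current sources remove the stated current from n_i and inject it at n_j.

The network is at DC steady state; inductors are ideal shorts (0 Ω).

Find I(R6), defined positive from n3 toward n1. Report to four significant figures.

0.01142 A

Apply KCL at each of the 3 non-ground nodes and solve the resulting linear system.
Node n1: branches {R3, R5, R6, I1} → V_1 = 0.6890
Node n2: branches {R1, L1, R2, R4, R5, I1} → V_2 = 0.000
Node n3: branches {R2, R4, R6, V1} → V_3 = 1.060
Source currents: i(L1)=-0.6007, i(V1)=-0.6219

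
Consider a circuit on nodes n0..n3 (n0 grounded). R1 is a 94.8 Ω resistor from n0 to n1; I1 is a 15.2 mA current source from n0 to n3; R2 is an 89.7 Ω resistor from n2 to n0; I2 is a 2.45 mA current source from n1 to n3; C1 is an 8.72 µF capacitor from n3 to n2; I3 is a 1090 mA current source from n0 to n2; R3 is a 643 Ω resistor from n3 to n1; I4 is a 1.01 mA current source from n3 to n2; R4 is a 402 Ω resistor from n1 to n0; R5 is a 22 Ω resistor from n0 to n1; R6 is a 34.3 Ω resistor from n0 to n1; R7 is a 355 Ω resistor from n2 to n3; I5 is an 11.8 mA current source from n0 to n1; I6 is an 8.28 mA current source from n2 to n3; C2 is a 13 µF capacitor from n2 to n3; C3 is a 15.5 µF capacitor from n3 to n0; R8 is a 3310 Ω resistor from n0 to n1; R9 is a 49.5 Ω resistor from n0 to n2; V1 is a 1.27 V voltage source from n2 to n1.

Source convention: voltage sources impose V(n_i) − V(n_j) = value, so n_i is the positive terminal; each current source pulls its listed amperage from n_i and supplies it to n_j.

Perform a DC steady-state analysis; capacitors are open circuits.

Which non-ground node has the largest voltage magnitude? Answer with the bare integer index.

Element admittances at DC:
  Y(R1) = 0.01055 S between n0,n1
  I1: injects 0.0152 A into n3 (from n0)
  Y(R2) = 0.01115 S between n2,n0
  I2: injects 0.00245 A into n3 (from n1)
  Y(C1) = 0.000 S between n3,n2
  I3: injects 1.09 A into n2 (from n0)
  Y(R3) = 0.001555 S between n3,n1
  I4: injects 0.00101 A into n2 (from n3)
  Y(R4) = 0.002488 S between n1,n0
  Y(R5) = 0.04545 S between n0,n1
  Y(R6) = 0.02915 S between n0,n1
  Y(R7) = 0.002817 S between n2,n3
  I5: injects 0.0118 A into n1 (from n0)
  I6: injects 0.00828 A into n3 (from n2)
  Y(C2) = 0.000 S between n2,n3
  Y(C3) = 0.000 S between n3,n0
  Y(R8) = 0.0003021 S between n0,n1
  Y(R9) = 0.02020 S between n0,n2
  V1: constraint V(n2)−V(n1) = 1.27
Assemble and solve the 4×4 MNA system:
  V(n1)=9.029  V(n2)=10.30  V(n3)=15.55
  i(V1)=0.7746

3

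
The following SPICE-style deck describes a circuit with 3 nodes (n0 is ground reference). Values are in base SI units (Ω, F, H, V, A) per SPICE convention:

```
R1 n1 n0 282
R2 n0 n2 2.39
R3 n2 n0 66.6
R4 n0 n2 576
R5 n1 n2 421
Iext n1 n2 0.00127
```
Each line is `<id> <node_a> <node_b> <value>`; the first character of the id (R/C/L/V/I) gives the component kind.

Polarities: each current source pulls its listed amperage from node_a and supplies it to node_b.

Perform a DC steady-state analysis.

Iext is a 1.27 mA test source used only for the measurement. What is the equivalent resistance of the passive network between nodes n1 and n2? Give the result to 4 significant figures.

Apply KCL at each of the 2 non-ground nodes and solve the resulting linear system.
Node n1: branches {R1, R5, Iext} → V_1 = -0.2138
Node n2: branches {R2, R3, R4, R5, Iext} → V_2 = 0.001742

R_eq = 169.7 Ω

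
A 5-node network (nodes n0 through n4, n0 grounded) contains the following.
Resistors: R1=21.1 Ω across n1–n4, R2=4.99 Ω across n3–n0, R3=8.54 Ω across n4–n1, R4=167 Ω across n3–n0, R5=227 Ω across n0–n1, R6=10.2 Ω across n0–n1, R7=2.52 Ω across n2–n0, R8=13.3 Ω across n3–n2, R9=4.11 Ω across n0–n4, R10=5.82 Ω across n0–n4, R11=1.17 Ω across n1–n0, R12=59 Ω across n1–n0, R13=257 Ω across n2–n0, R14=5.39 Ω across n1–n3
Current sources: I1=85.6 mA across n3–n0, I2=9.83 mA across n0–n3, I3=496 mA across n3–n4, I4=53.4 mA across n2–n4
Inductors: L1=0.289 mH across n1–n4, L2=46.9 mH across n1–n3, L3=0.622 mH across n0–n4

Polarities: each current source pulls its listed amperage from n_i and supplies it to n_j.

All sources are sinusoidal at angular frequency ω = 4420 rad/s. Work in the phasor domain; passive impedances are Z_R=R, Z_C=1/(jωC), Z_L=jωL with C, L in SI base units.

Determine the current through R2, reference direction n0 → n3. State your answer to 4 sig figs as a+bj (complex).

0.2486+0.006680j A

Element admittances at ω=4420 rad/s:
  Y(R1) = 0.04739+0.000j S between n1,n4
  Y(R2) = 0.2004+0.000j S between n3,n0
  Y(R3) = 0.1171+0.000j S between n4,n1
  Y(R4) = 0.005988+0.000j S between n3,n0
  Y(R5) = 0.004405+0.000j S between n0,n1
  Y(R6) = 0.09804+0.000j S between n0,n1
  Y(R7) = 0.3968+0.000j S between n2,n0
  Y(R8) = 0.07519+0.000j S between n3,n2
  Y(R9) = 0.2433+0.000j S between n0,n4
  Y(R10) = 0.1718+0.000j S between n0,n4
  I1: injects 0.0856 A into n0 (from n3)
  I2: injects 0.00983 A into n3 (from n0)
  Y(R11) = 0.8547+0.000j S between n1,n0
  Y(R12) = 0.01695+0.000j S between n1,n0
  Y(L1) = 0.000-0.7829j S between n1,n4
  Y(R13) = 0.003891+0.000j S between n2,n0
  Y(L2) = 0.000-0.004824j S between n1,n3
  I3: injects 0.496 A into n4 (from n3)
  Y(L3) = 0.000-0.3637j S between n0,n4
  Y(R14) = 0.1855+0.000j S between n1,n3
  I4: injects 0.0534 A into n4 (from n2)
Assemble and solve the 4×4 MNA system:
  V(n1)=0.08436-0.04735j  V(n2)=-0.3082-0.005266j  V(n3)=-1.240-0.03333j  V(n4)=0.2361+0.3396j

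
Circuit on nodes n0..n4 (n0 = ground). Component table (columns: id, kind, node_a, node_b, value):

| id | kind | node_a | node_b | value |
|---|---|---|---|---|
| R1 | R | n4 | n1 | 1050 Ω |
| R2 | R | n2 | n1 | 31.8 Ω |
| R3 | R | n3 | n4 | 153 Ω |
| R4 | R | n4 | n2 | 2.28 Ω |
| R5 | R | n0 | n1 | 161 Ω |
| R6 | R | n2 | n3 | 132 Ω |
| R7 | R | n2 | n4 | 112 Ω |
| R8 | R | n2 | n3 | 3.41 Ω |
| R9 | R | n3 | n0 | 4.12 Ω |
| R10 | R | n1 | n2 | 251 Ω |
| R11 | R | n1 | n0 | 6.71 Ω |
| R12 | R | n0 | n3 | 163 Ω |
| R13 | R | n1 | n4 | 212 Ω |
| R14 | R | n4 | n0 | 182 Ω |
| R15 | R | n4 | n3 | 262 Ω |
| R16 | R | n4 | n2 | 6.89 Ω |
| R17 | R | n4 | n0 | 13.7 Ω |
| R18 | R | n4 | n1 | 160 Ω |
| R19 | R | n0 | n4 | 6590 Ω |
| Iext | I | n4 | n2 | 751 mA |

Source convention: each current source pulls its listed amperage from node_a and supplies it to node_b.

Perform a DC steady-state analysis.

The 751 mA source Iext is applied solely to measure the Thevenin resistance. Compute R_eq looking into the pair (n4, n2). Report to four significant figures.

R_eq = 1.517 Ω

MNA unknowns: 4 node voltages V₁..V_4
R1: Y=0.0009524 on G[4,1]
R2: Y=0.03145 on G[2,1]
R3: Y=0.006536 on G[3,4]
R4: Y=0.4386 on G[4,2]
R5: Y=0.006211 on G[0,1]
R6: Y=0.007576 on G[2,3]
R7: Y=0.008929 on G[2,4]
R8: Y=0.2933 on G[2,3]
R9: Y=0.2427 on G[3,0]
R10: Y=0.003984 on G[1,2]
R11: Y=0.1490 on G[1,0]
R12: Y=0.006135 on G[0,3]
R13: Y=0.004717 on G[1,4]
R14: Y=0.005495 on G[4,0]
R15: Y=0.003817 on G[4,3]
R16: Y=0.1451 on G[4,2]
R17: Y=0.07299 on G[4,0]
R18: Y=0.006250 on G[4,1]
R19: Y=0.0001517 on G[0,4]
Iext: z[4]−=0.751, z[2]+=0.751
solve → V1=0.03012, V2=0.4158, V3=0.2100, V4=-0.7239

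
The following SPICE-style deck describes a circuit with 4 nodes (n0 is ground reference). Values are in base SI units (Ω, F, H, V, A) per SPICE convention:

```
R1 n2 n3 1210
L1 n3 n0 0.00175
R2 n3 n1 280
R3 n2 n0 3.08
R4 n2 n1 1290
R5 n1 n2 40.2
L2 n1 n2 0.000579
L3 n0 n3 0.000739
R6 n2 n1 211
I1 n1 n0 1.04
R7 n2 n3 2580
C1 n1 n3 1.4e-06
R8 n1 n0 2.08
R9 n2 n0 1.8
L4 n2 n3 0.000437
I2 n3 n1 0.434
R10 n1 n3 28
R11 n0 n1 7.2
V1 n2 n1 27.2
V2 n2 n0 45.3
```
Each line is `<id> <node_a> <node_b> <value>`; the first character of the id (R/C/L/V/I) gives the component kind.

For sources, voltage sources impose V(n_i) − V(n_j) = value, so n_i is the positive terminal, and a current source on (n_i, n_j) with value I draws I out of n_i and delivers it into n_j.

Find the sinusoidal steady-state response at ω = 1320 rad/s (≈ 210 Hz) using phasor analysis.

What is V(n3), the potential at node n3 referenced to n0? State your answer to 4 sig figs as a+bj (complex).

Apply KCL at each of the 3 non-ground nodes and solve the resulting linear system.
Node n1: branches {R2, R4, R5, L2, R6, I1, C1, R8, I2, R10, R11, V1} → V_1 = 18.10+0.000j
Node n2: branches {R1, R3, R4, R5, L2, R6, R7, R9, L4, V1, V2} → V_2 = 45.30+0.000j
Node n3: branches {R1, L1, R2, L3, R7, C1, L4, I2, R10} → V_3 = 24.61-0.2083j
Source currents: i(V1)=10.74+35.59j, i(V2)=-51.83+35.88j

24.61-0.2083j V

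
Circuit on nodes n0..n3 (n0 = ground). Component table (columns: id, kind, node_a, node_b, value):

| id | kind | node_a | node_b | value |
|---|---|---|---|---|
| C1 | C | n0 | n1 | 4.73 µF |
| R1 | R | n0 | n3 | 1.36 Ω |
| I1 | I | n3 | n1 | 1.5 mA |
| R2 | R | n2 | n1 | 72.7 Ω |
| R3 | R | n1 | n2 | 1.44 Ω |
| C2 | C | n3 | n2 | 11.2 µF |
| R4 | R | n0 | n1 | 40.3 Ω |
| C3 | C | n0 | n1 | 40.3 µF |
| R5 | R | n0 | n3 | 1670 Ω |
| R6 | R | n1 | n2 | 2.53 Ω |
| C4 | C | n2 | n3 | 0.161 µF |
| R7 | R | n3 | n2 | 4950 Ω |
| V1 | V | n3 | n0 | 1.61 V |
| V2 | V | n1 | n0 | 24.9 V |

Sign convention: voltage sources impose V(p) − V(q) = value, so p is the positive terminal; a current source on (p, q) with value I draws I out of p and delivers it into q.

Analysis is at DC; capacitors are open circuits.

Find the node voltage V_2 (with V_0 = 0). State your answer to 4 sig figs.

24.90 V

MNA unknowns: 3 node voltages V₁..V_3 plus 2 source currents (V1, V2)
C1: Y=0.000 on G[0,1]
R1: Y=0.7353 on G[0,3]
I1: z[3]−=0.0015, z[1]+=0.0015
R2: Y=0.01376 on G[2,1]
R3: Y=0.6944 on G[1,2]
C2: Y=0.000 on G[3,2]
R4: Y=0.02481 on G[0,1]
C3: Y=0.000 on G[0,1]
R5: Y=0.0005988 on G[0,3]
R6: Y=0.3953 on G[1,2]
C4: Y=0.000 on G[2,3]
R7: Y=0.0002020 on G[3,2]
V1: row V3−V0=1.61, i_V1 at 3,0
V2: row V1−V0=24.9, i_V2 at 1,0
solve → V1=24.90, V2=24.90, V3=1.610
aux → i_V1=-1.182, i_V2=-0.6211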